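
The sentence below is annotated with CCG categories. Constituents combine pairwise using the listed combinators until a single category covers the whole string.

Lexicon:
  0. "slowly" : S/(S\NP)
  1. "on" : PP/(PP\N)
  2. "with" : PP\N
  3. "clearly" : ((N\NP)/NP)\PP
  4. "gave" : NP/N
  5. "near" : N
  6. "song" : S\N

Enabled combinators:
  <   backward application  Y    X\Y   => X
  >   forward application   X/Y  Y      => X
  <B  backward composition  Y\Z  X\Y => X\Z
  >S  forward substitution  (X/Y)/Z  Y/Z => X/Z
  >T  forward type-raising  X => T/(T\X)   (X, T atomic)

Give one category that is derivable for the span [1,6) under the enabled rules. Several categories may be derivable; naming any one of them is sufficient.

N\NP

[0,7] S   >
  [0,1] "slowly" : S/(S\NP)
  [1,7] S\NP   <B
    [1,6] N\NP   >
      [1,4] (N\NP)/NP   <
        [1,3] PP   >
          [1,2] "on" : PP/(PP\N)
          [2,3] "with" : PP\N
        [3,4] "clearly" : ((N\NP)/NP)\PP
      [4,6] NP   >
        [4,5] "gave" : NP/N
        [5,6] "near" : N
    [6,7] "song" : S\N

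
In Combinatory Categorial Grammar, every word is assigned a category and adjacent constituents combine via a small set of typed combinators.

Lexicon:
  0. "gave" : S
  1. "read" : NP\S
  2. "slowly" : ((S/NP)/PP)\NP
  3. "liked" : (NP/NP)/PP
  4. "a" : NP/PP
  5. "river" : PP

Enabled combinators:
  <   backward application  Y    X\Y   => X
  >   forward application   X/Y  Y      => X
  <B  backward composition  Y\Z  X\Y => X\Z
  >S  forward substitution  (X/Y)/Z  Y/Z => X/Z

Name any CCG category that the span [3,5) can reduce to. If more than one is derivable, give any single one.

NP/PP

[0,6] S   >
  [0,5] S/PP   >S
    [0,3] (S/NP)/PP   <
      [0,2] NP   <
        [0,1] "gave" : S
        [1,2] "read" : NP\S
      [2,3] "slowly" : ((S/NP)/PP)\NP
    [3,5] NP/PP   >S
      [3,4] "liked" : (NP/NP)/PP
      [4,5] "a" : NP/PP
  [5,6] "river" : PP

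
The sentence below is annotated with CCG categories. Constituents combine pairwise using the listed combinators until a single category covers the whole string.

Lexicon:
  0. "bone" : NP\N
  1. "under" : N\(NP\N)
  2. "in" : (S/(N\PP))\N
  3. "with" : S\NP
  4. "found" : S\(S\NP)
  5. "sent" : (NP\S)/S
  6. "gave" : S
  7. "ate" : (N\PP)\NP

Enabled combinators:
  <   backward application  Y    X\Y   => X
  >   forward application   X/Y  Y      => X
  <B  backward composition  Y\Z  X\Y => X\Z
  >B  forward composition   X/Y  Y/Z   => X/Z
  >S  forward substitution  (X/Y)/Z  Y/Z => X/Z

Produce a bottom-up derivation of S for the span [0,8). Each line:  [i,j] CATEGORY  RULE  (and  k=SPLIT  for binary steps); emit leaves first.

[0,1] NP\N  lex  "bone"
[1,2] N\(NP\N)  lex  "under"
[0,2] N  <  k=1
[2,3] (S/(N\PP))\N  lex  "in"
[0,3] S/(N\PP)  <  k=2
[3,4] S\NP  lex  "with"
[4,5] S\(S\NP)  lex  "found"
[3,5] S  <  k=4
[5,6] (NP\S)/S  lex  "sent"
[6,7] S  lex  "gave"
[5,7] NP\S  >  k=6
[3,7] NP  <  k=5
[7,8] (N\PP)\NP  lex  "ate"
[3,8] N\PP  <  k=7
[0,8] S  >  k=3

[0,8] S   >
  [0,3] S/(N\PP)   <
    [0,2] N   <
      [0,1] "bone" : NP\N
      [1,2] "under" : N\(NP\N)
    [2,3] "in" : (S/(N\PP))\N
  [3,8] N\PP   <
    [3,7] NP   <
      [3,5] S   <
        [3,4] "with" : S\NP
        [4,5] "found" : S\(S\NP)
      [5,7] NP\S   >
        [5,6] "sent" : (NP\S)/S
        [6,7] "gave" : S
    [7,8] "ate" : (N\PP)\NP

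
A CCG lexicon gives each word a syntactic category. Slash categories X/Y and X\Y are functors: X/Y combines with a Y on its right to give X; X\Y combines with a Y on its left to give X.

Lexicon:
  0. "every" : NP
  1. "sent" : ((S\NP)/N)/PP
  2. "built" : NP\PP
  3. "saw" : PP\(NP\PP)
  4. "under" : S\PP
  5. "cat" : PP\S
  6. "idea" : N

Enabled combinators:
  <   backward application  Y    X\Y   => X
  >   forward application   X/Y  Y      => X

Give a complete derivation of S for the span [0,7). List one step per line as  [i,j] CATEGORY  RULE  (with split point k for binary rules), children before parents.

[0,1] NP  lex  "every"
[1,2] ((S\NP)/N)/PP  lex  "sent"
[2,3] NP\PP  lex  "built"
[3,4] PP\(NP\PP)  lex  "saw"
[2,4] PP  <  k=3
[4,5] S\PP  lex  "under"
[2,5] S  <  k=4
[5,6] PP\S  lex  "cat"
[2,6] PP  <  k=5
[1,6] (S\NP)/N  >  k=2
[6,7] N  lex  "idea"
[1,7] S\NP  >  k=6
[0,7] S  <  k=1

[0,7] S   <
  [0,1] "every" : NP
  [1,7] S\NP   >
    [1,6] (S\NP)/N   >
      [1,2] "sent" : ((S\NP)/N)/PP
      [2,6] PP   <
        [2,5] S   <
          [2,4] PP   <
            [2,3] "built" : NP\PP
            [3,4] "saw" : PP\(NP\PP)
          [4,5] "under" : S\PP
        [5,6] "cat" : PP\S
    [6,7] "idea" : N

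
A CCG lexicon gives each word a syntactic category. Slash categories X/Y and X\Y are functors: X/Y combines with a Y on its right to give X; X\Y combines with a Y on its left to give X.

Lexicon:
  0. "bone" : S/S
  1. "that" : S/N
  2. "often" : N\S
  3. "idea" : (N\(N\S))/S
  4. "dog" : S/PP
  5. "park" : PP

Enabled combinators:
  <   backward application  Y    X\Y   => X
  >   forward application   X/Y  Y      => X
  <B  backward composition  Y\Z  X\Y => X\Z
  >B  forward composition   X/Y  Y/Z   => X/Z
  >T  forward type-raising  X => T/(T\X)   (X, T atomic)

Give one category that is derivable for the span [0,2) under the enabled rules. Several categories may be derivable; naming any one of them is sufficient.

[0,6] S   >
  [0,2] S/N   >B
    [0,1] "bone" : S/S
    [1,2] "that" : S/N
  [2,6] N   <
    [2,3] "often" : N\S
    [3,6] N\(N\S)   >
      [3,4] "idea" : (N\(N\S))/S
      [4,6] S   >
        [4,5] "dog" : S/PP
        [5,6] "park" : PP

S/N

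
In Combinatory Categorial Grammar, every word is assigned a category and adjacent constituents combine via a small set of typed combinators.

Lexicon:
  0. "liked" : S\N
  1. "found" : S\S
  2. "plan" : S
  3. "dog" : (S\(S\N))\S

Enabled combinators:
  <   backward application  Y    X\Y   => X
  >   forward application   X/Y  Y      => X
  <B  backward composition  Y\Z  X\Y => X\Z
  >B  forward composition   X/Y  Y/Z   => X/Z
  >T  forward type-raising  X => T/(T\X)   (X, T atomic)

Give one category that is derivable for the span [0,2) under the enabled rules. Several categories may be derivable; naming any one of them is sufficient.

[0,4] S   <
  [0,2] S\N   <B
    [0,1] "liked" : S\N
    [1,2] "found" : S\S
  [2,4] S\(S\N)   <
    [2,3] "plan" : S
    [3,4] "dog" : (S\(S\N))\S

S\N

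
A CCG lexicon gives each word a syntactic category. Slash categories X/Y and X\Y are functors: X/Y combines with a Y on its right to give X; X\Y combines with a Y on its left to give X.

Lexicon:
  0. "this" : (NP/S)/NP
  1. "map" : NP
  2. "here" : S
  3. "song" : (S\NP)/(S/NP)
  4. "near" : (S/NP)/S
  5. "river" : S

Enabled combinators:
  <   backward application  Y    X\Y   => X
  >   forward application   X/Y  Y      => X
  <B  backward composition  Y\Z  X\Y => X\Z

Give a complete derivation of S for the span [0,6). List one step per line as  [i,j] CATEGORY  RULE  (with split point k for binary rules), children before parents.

[0,6] S   <
  [0,3] NP   >
    [0,2] NP/S   >
      [0,1] "this" : (NP/S)/NP
      [1,2] "map" : NP
    [2,3] "here" : S
  [3,6] S\NP   >
    [3,4] "song" : (S\NP)/(S/NP)
    [4,6] S/NP   >
      [4,5] "near" : (S/NP)/S
      [5,6] "river" : S

[0,1] (NP/S)/NP  lex  "this"
[1,2] NP  lex  "map"
[0,2] NP/S  >  k=1
[2,3] S  lex  "here"
[0,3] NP  >  k=2
[3,4] (S\NP)/(S/NP)  lex  "song"
[4,5] (S/NP)/S  lex  "near"
[5,6] S  lex  "river"
[4,6] S/NP  >  k=5
[3,6] S\NP  >  k=4
[0,6] S  <  k=3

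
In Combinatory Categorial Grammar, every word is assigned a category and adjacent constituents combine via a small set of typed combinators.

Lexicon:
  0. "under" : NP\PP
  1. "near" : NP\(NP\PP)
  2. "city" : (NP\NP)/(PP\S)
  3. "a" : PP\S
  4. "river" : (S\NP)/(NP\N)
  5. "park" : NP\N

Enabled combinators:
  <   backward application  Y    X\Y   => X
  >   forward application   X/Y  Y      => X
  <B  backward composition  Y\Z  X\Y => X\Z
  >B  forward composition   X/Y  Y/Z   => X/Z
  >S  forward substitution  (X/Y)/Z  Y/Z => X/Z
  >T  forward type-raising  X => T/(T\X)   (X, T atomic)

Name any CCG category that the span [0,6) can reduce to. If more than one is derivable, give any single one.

[0,6] S   <
  [0,2] NP   <
    [0,1] "under" : NP\PP
    [1,2] "near" : NP\(NP\PP)
  [2,6] S\NP   <B
    [2,4] NP\NP   >
      [2,3] "city" : (NP\NP)/(PP\S)
      [3,4] "a" : PP\S
    [4,6] S\NP   >
      [4,5] "river" : (S\NP)/(NP\N)
      [5,6] "park" : NP\N

S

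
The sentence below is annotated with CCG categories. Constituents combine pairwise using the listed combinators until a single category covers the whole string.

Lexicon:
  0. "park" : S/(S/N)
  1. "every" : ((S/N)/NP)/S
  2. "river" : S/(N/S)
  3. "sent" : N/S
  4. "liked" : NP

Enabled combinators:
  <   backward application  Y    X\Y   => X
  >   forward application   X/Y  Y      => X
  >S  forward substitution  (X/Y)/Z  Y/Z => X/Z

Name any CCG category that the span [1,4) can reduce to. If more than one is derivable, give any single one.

(S/N)/NP

[0,5] S   >
  [0,1] "park" : S/(S/N)
  [1,5] S/N   >
    [1,4] (S/N)/NP   >
      [1,2] "every" : ((S/N)/NP)/S
      [2,4] S   >
        [2,3] "river" : S/(N/S)
        [3,4] "sent" : N/S
    [4,5] "liked" : NP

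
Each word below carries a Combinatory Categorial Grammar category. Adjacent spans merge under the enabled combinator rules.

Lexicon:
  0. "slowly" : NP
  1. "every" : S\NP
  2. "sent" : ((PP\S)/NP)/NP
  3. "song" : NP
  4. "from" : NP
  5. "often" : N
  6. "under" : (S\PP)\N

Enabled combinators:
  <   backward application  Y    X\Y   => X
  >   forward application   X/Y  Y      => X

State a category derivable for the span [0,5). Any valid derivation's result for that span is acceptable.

PP

[0,7] S   <
  [0,5] PP   <
    [0,2] S   <
      [0,1] "slowly" : NP
      [1,2] "every" : S\NP
    [2,5] PP\S   >
      [2,4] (PP\S)/NP   >
        [2,3] "sent" : ((PP\S)/NP)/NP
        [3,4] "song" : NP
      [4,5] "from" : NP
  [5,7] S\PP   <
    [5,6] "often" : N
    [6,7] "under" : (S\PP)\N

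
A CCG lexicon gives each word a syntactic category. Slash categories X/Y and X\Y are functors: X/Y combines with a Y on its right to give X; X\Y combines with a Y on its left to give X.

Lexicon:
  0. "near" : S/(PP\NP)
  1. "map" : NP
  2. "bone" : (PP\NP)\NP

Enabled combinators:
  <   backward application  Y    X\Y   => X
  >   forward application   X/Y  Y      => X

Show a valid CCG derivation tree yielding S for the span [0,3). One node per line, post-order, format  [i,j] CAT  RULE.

[0,3] S   >
  [0,1] "near" : S/(PP\NP)
  [1,3] PP\NP   <
    [1,2] "map" : NP
    [2,3] "bone" : (PP\NP)\NP

[0,1] S/(PP\NP)  lex  "near"
[1,2] NP  lex  "map"
[2,3] (PP\NP)\NP  lex  "bone"
[1,3] PP\NP  <  k=2
[0,3] S  >  k=1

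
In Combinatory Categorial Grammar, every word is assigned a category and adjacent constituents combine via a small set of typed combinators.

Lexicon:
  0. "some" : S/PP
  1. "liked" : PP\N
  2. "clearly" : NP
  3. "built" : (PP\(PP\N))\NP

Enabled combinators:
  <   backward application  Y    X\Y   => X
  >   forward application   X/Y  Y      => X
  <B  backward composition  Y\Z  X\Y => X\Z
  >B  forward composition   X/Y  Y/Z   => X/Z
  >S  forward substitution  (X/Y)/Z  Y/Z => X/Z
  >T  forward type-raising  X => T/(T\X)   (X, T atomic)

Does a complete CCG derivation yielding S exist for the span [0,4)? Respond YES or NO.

YES

[0,4] S   >
  [0,1] "some" : S/PP
  [1,4] PP   <
    [1,2] "liked" : PP\N
    [2,4] PP\(PP\N)   <
      [2,3] "clearly" : NP
      [3,4] "built" : (PP\(PP\N))\NP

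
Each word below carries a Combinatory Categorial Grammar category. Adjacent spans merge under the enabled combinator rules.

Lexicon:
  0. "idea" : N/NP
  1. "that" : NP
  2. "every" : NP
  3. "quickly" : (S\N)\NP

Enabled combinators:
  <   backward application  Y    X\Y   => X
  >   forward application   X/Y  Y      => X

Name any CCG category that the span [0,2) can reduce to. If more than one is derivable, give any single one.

[0,4] S   <
  [0,2] N   >
    [0,1] "idea" : N/NP
    [1,2] "that" : NP
  [2,4] S\N   <
    [2,3] "every" : NP
    [3,4] "quickly" : (S\N)\NP

N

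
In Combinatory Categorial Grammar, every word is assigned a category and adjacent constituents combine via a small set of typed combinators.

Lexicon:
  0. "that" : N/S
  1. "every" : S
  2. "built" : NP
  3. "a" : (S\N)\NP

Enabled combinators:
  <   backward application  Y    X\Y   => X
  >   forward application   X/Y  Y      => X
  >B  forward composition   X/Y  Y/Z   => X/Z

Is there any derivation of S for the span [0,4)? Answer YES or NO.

YES

[0,4] S   <
  [0,2] N   >
    [0,1] "that" : N/S
    [1,2] "every" : S
  [2,4] S\N   <
    [2,3] "built" : NP
    [3,4] "a" : (S\N)\NP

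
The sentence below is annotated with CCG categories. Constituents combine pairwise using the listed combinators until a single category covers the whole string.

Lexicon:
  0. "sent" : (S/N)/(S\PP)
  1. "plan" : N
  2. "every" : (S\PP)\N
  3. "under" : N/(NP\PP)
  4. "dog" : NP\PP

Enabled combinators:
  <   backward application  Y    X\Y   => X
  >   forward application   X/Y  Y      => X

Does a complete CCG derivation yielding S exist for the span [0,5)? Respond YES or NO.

[0,5] S   >
  [0,3] S/N   >
    [0,1] "sent" : (S/N)/(S\PP)
    [1,3] S\PP   <
      [1,2] "plan" : N
      [2,3] "every" : (S\PP)\N
  [3,5] N   >
    [3,4] "under" : N/(NP\PP)
    [4,5] "dog" : NP\PP

YES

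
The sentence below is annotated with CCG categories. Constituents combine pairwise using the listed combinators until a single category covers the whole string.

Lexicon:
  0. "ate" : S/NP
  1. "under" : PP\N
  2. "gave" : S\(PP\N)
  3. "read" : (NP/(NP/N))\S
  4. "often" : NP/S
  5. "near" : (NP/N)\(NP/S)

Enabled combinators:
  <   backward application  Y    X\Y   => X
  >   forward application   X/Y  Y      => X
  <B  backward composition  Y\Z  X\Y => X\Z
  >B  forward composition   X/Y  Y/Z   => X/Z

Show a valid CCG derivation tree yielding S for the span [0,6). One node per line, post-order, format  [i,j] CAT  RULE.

[0,1] S/NP  lex  "ate"
[1,2] PP\N  lex  "under"
[2,3] S\(PP\N)  lex  "gave"
[1,3] S  <  k=2
[3,4] (NP/(NP/N))\S  lex  "read"
[1,4] NP/(NP/N)  <  k=3
[4,5] NP/S  lex  "often"
[5,6] (NP/N)\(NP/S)  lex  "near"
[4,6] NP/N  <  k=5
[1,6] NP  >  k=4
[0,6] S  >  k=1

[0,6] S   >
  [0,1] "ate" : S/NP
  [1,6] NP   >
    [1,4] NP/(NP/N)   <
      [1,3] S   <
        [1,2] "under" : PP\N
        [2,3] "gave" : S\(PP\N)
      [3,4] "read" : (NP/(NP/N))\S
    [4,6] NP/N   <
      [4,5] "often" : NP/S
      [5,6] "near" : (NP/N)\(NP/S)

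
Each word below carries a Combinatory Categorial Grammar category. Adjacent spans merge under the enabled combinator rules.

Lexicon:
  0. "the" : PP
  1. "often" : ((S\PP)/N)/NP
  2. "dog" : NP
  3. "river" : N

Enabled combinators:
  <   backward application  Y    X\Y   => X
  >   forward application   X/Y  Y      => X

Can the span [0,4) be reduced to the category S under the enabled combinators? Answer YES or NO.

[0,4] S   <
  [0,1] "the" : PP
  [1,4] S\PP   >
    [1,3] (S\PP)/N   >
      [1,2] "often" : ((S\PP)/N)/NP
      [2,3] "dog" : NP
    [3,4] "river" : N

YES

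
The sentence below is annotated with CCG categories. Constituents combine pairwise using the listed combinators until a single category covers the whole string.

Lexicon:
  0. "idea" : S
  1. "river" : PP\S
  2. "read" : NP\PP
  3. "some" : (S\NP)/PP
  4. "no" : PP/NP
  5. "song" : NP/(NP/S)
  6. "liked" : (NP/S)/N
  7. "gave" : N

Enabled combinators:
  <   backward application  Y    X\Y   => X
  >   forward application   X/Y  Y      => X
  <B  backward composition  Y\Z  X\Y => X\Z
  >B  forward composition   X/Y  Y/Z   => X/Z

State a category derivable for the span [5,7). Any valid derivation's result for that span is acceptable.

[0,8] S   <
  [0,3] NP   <
    [0,2] PP   <
      [0,1] "idea" : S
      [1,2] "river" : PP\S
    [2,3] "read" : NP\PP
  [3,8] S\NP   >
    [3,4] "some" : (S\NP)/PP
    [4,8] PP   >
      [4,5] "no" : PP/NP
      [5,8] NP   >
        [5,7] NP/N   >B
          [5,6] "song" : NP/(NP/S)
          [6,7] "liked" : (NP/S)/N
        [7,8] "gave" : N

NP/N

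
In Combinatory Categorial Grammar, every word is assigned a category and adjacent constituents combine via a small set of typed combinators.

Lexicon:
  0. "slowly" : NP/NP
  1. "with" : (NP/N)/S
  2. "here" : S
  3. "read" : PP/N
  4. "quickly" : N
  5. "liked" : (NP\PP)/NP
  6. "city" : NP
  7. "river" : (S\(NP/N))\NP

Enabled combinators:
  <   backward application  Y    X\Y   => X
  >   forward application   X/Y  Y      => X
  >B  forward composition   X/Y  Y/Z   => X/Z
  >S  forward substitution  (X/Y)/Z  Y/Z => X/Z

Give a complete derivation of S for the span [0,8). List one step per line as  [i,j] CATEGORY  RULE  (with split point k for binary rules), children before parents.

[0,1] NP/NP  lex  "slowly"
[1,2] (NP/N)/S  lex  "with"
[2,3] S  lex  "here"
[1,3] NP/N  >  k=2
[0,3] NP/N  >B  k=1
[3,4] PP/N  lex  "read"
[4,5] N  lex  "quickly"
[3,5] PP  >  k=4
[5,6] (NP\PP)/NP  lex  "liked"
[6,7] NP  lex  "city"
[5,7] NP\PP  >  k=6
[3,7] NP  <  k=5
[7,8] (S\(NP/N))\NP  lex  "river"
[3,8] S\(NP/N)  <  k=7
[0,8] S  <  k=3

[0,8] S   <
  [0,3] NP/N   >B
    [0,1] "slowly" : NP/NP
    [1,3] NP/N   >
      [1,2] "with" : (NP/N)/S
      [2,3] "here" : S
  [3,8] S\(NP/N)   <
    [3,7] NP   <
      [3,5] PP   >
        [3,4] "read" : PP/N
        [4,5] "quickly" : N
      [5,7] NP\PP   >
        [5,6] "liked" : (NP\PP)/NP
        [6,7] "city" : NP
    [7,8] "river" : (S\(NP/N))\NP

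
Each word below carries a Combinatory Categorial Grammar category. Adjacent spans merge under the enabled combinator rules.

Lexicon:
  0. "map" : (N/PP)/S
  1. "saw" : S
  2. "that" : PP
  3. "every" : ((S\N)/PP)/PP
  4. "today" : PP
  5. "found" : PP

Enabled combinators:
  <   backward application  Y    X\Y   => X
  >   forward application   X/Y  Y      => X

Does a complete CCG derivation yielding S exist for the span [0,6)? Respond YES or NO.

YES

[0,6] S   <
  [0,3] N   >
    [0,2] N/PP   >
      [0,1] "map" : (N/PP)/S
      [1,2] "saw" : S
    [2,3] "that" : PP
  [3,6] S\N   >
    [3,5] (S\N)/PP   >
      [3,4] "every" : ((S\N)/PP)/PP
      [4,5] "today" : PP
    [5,6] "found" : PP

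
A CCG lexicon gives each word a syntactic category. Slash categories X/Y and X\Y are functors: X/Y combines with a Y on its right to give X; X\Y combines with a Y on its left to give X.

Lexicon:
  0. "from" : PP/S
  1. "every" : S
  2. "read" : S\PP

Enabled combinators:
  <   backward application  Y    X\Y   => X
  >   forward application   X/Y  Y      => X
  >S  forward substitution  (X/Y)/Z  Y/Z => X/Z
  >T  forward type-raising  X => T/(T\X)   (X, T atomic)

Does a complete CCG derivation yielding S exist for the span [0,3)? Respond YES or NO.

[0,3] S   <
  [0,2] PP   >
    [0,1] "from" : PP/S
    [1,2] "every" : S
  [2,3] "read" : S\PP

YES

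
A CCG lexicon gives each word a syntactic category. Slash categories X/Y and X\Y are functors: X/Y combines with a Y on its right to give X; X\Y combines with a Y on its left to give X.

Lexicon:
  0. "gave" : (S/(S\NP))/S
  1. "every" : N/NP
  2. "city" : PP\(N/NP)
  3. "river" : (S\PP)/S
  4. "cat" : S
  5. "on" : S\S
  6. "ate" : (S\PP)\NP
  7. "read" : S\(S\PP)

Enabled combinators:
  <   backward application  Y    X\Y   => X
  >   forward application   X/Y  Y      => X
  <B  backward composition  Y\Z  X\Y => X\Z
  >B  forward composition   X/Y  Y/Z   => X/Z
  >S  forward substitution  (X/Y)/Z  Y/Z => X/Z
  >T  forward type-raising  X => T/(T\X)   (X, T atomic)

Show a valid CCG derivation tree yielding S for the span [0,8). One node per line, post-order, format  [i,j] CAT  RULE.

[0,8] S   >
  [0,6] S/(S\NP)   >
    [0,1] "gave" : (S/(S\NP))/S
    [1,6] S   <
      [1,3] PP   <
        [1,2] "every" : N/NP
        [2,3] "city" : PP\(N/NP)
      [3,6] S\PP   <B
        [3,5] S\PP   >
          [3,4] "river" : (S\PP)/S
          [4,5] "cat" : S
        [5,6] "on" : S\S
  [6,8] S\NP   <B
    [6,7] "ate" : (S\PP)\NP
    [7,8] "read" : S\(S\PP)

[0,1] (S/(S\NP))/S  lex  "gave"
[1,2] N/NP  lex  "every"
[2,3] PP\(N/NP)  lex  "city"
[1,3] PP  <  k=2
[3,4] (S\PP)/S  lex  "river"
[4,5] S  lex  "cat"
[3,5] S\PP  >  k=4
[5,6] S\S  lex  "on"
[3,6] S\PP  <B  k=5
[1,6] S  <  k=3
[0,6] S/(S\NP)  >  k=1
[6,7] (S\PP)\NP  lex  "ate"
[7,8] S\(S\PP)  lex  "read"
[6,8] S\NP  <B  k=7
[0,8] S  >  k=6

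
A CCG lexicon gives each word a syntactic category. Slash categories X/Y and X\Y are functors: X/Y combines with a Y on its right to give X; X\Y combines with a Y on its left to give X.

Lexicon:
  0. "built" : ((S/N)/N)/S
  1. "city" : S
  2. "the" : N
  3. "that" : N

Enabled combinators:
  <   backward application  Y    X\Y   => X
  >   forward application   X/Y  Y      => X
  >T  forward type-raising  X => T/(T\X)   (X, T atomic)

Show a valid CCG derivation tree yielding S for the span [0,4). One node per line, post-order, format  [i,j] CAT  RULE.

[0,4] S   >
  [0,3] S/N   >
    [0,2] (S/N)/N   >
      [0,1] "built" : ((S/N)/N)/S
      [1,2] "city" : S
    [2,3] "the" : N
  [3,4] "that" : N

[0,1] ((S/N)/N)/S  lex  "built"
[1,2] S  lex  "city"
[0,2] (S/N)/N  >  k=1
[2,3] N  lex  "the"
[0,3] S/N  >  k=2
[3,4] N  lex  "that"
[0,4] S  >  k=3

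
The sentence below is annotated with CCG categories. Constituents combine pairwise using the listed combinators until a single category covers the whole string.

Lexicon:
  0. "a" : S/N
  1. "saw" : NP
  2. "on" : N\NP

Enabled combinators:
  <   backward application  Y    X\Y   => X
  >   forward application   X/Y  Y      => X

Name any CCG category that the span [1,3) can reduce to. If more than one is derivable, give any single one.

[0,3] S   >
  [0,1] "a" : S/N
  [1,3] N   <
    [1,2] "saw" : NP
    [2,3] "on" : N\NP

N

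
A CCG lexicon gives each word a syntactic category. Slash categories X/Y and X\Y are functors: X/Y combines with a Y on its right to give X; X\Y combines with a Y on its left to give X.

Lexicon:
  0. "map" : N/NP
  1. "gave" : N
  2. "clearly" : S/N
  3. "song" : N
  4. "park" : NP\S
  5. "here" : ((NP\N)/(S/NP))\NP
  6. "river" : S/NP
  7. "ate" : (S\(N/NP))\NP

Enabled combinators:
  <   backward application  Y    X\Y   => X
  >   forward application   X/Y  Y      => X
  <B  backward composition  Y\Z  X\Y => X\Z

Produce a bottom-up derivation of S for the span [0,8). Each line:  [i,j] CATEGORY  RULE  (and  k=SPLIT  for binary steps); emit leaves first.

[0,1] N/NP  lex  "map"
[1,2] N  lex  "gave"
[2,3] S/N  lex  "clearly"
[3,4] N  lex  "song"
[2,4] S  >  k=3
[4,5] NP\S  lex  "park"
[2,5] NP  <  k=4
[5,6] ((NP\N)/(S/NP))\NP  lex  "here"
[2,6] (NP\N)/(S/NP)  <  k=5
[6,7] S/NP  lex  "river"
[2,7] NP\N  >  k=6
[1,7] NP  <  k=2
[7,8] (S\(N/NP))\NP  lex  "ate"
[1,8] S\(N/NP)  <  k=7
[0,8] S  <  k=1

[0,8] S   <
  [0,1] "map" : N/NP
  [1,8] S\(N/NP)   <
    [1,7] NP   <
      [1,2] "gave" : N
      [2,7] NP\N   >
        [2,6] (NP\N)/(S/NP)   <
          [2,5] NP   <
            [2,4] S   >
              [2,3] "clearly" : S/N
              [3,4] "song" : N
            [4,5] "park" : NP\S
          [5,6] "here" : ((NP\N)/(S/NP))\NP
        [6,7] "river" : S/NP
    [7,8] "ate" : (S\(N/NP))\NP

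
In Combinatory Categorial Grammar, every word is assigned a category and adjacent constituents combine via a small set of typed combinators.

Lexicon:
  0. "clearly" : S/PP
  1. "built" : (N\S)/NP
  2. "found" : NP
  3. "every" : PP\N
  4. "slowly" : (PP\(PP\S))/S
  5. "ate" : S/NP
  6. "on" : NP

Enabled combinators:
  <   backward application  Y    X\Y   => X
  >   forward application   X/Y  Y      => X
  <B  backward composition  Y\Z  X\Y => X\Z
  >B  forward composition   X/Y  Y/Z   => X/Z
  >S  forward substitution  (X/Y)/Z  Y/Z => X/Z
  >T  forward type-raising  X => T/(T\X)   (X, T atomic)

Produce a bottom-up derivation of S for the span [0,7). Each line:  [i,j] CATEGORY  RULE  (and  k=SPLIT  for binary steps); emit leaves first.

[0,7] S   >
  [0,1] "clearly" : S/PP
  [1,7] PP   <
    [1,4] PP\S   <B
      [1,3] N\S   >
        [1,2] "built" : (N\S)/NP
        [2,3] "found" : NP
      [3,4] "every" : PP\N
    [4,7] PP\(PP\S)   >
      [4,5] "slowly" : (PP\(PP\S))/S
      [5,7] S   >
        [5,6] "ate" : S/NP
        [6,7] "on" : NP

[0,1] S/PP  lex  "clearly"
[1,2] (N\S)/NP  lex  "built"
[2,3] NP  lex  "found"
[1,3] N\S  >  k=2
[3,4] PP\N  lex  "every"
[1,4] PP\S  <B  k=3
[4,5] (PP\(PP\S))/S  lex  "slowly"
[5,6] S/NP  lex  "ate"
[6,7] NP  lex  "on"
[5,7] S  >  k=6
[4,7] PP\(PP\S)  >  k=5
[1,7] PP  <  k=4
[0,7] S  >  k=1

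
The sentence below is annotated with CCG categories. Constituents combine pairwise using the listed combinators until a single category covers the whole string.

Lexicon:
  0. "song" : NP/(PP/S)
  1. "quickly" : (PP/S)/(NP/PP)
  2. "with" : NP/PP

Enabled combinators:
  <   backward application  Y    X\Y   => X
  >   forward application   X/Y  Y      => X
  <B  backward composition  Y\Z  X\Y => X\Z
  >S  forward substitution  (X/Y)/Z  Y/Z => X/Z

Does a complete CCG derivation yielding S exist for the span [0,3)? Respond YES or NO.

NP/(PP/S) (PP/S)/(NP/PP) NP/PP
CKY chart[0,3] = {NP}; S ∉ chart

NO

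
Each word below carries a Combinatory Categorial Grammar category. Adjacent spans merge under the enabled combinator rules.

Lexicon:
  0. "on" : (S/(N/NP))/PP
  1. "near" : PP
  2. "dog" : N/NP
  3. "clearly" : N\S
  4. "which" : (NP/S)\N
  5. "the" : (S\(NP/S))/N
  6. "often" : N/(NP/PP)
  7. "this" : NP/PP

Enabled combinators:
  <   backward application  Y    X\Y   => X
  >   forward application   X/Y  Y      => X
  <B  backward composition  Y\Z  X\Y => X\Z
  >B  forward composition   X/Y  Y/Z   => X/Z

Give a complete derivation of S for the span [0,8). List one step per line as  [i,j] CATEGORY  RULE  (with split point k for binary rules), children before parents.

[0,8] S   <
  [0,4] N   <
    [0,3] S   >
      [0,2] S/(N/NP)   >
        [0,1] "on" : (S/(N/NP))/PP
        [1,2] "near" : PP
      [2,3] "dog" : N/NP
    [3,4] "clearly" : N\S
  [4,8] S\N   <B
    [4,5] "which" : (NP/S)\N
    [5,8] S\(NP/S)   >
      [5,6] "the" : (S\(NP/S))/N
      [6,8] N   >
        [6,7] "often" : N/(NP/PP)
        [7,8] "this" : NP/PP

[0,1] (S/(N/NP))/PP  lex  "on"
[1,2] PP  lex  "near"
[0,2] S/(N/NP)  >  k=1
[2,3] N/NP  lex  "dog"
[0,3] S  >  k=2
[3,4] N\S  lex  "clearly"
[0,4] N  <  k=3
[4,5] (NP/S)\N  lex  "which"
[5,6] (S\(NP/S))/N  lex  "the"
[6,7] N/(NP/PP)  lex  "often"
[7,8] NP/PP  lex  "this"
[6,8] N  >  k=7
[5,8] S\(NP/S)  >  k=6
[4,8] S\N  <B  k=5
[0,8] S  <  k=4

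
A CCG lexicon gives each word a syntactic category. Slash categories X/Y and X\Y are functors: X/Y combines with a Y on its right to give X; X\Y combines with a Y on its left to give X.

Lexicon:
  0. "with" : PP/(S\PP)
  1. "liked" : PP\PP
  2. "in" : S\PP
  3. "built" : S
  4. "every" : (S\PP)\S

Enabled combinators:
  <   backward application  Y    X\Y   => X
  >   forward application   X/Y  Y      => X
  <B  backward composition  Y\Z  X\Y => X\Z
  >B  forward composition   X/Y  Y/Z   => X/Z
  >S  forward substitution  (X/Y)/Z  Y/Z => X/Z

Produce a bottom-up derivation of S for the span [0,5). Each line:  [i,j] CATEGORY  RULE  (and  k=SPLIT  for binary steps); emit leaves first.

[0,5] S   <
  [0,3] PP   >
    [0,1] "with" : PP/(S\PP)
    [1,3] S\PP   <B
      [1,2] "liked" : PP\PP
      [2,3] "in" : S\PP
  [3,5] S\PP   <
    [3,4] "built" : S
    [4,5] "every" : (S\PP)\S

[0,1] PP/(S\PP)  lex  "with"
[1,2] PP\PP  lex  "liked"
[2,3] S\PP  lex  "in"
[1,3] S\PP  <B  k=2
[0,3] PP  >  k=1
[3,4] S  lex  "built"
[4,5] (S\PP)\S  lex  "every"
[3,5] S\PP  <  k=4
[0,5] S  <  k=3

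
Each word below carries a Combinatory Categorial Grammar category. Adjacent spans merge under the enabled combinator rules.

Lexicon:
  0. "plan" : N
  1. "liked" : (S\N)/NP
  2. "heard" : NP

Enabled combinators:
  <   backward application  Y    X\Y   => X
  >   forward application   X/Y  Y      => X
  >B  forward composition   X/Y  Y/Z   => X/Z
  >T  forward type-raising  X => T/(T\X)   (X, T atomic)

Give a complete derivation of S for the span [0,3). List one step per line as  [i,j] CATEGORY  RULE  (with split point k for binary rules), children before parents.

[0,3] S   >
  [0,1] S/(S\N)   >T
    [0,1] "plan" : N
  [1,3] S\N   >
    [1,2] "liked" : (S\N)/NP
    [2,3] "heard" : NP

[0,1] N  lex  "plan"
[0,1] S/(S\N)  >T
[1,2] (S\N)/NP  lex  "liked"
[2,3] NP  lex  "heard"
[1,3] S\N  >  k=2
[0,3] S  >  k=1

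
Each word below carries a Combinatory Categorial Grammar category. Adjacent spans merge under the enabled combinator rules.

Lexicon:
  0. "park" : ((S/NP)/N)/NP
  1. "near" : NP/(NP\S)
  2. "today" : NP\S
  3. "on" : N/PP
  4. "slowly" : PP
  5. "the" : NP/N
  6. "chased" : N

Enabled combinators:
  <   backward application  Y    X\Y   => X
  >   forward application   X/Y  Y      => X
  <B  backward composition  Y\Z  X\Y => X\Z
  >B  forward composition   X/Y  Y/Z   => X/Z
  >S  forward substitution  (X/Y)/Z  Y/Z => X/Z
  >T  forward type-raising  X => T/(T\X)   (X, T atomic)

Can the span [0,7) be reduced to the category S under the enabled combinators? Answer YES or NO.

YES

[0,7] S   >
  [0,6] S/N   >B
    [0,5] S/NP   >
      [0,3] (S/NP)/N   >
        [0,1] "park" : ((S/NP)/N)/NP
        [1,3] NP   >
          [1,2] "near" : NP/(NP\S)
          [2,3] "today" : NP\S
      [3,5] N   >
        [3,4] "on" : N/PP
        [4,5] "slowly" : PP
    [5,6] "the" : NP/N
  [6,7] "chased" : N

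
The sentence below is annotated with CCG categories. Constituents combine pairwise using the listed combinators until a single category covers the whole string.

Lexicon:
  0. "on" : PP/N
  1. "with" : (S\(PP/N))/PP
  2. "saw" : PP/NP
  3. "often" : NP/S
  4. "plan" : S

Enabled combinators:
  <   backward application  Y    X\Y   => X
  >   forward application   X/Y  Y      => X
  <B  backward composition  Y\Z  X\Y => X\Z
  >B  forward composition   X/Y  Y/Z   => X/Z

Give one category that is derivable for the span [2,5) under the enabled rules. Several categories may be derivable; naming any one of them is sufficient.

[0,5] S   <
  [0,1] "on" : PP/N
  [1,5] S\(PP/N)   >
    [1,2] "with" : (S\(PP/N))/PP
    [2,5] PP   >
      [2,3] "saw" : PP/NP
      [3,5] NP   >
        [3,4] "often" : NP/S
        [4,5] "plan" : S

PP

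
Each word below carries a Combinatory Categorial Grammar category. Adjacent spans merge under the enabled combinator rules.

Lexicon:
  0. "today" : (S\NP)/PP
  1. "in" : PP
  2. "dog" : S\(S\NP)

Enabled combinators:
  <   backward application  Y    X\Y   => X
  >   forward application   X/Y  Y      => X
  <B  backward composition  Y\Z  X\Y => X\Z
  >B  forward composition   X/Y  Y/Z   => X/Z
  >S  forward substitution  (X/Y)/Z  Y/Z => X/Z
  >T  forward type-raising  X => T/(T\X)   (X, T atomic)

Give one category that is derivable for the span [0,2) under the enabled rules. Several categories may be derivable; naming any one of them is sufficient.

S\NP

[0,3] S   <
  [0,2] S\NP   >
    [0,1] "today" : (S\NP)/PP
    [1,2] "in" : PP
  [2,3] "dog" : S\(S\NP)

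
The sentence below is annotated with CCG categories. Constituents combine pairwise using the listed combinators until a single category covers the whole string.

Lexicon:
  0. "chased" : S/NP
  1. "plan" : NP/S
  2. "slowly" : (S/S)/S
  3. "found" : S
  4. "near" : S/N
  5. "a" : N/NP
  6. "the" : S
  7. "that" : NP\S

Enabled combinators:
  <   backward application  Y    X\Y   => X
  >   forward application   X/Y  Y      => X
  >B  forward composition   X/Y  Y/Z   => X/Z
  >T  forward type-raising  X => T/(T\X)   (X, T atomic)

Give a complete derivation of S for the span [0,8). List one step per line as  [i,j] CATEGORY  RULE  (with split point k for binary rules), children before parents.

[0,1] S/NP  lex  "chased"
[1,2] NP/S  lex  "plan"
[0,2] S/S  >B  k=1
[2,3] (S/S)/S  lex  "slowly"
[3,4] S  lex  "found"
[2,4] S/S  >  k=3
[4,5] S/N  lex  "near"
[2,5] S/N  >B  k=4
[5,6] N/NP  lex  "a"
[2,6] S/NP  >B  k=5
[0,6] S/NP  >B  k=2
[6,7] S  lex  "the"
[6,7] NP/(NP\S)  >T
[7,8] NP\S  lex  "that"
[6,8] NP  >  k=7
[0,8] S  >  k=6

[0,8] S   >
  [0,6] S/NP   >B
    [0,2] S/S   >B
      [0,1] "chased" : S/NP
      [1,2] "plan" : NP/S
    [2,6] S/NP   >B
      [2,5] S/N   >B
        [2,4] S/S   >
          [2,3] "slowly" : (S/S)/S
          [3,4] "found" : S
        [4,5] "near" : S/N
      [5,6] "a" : N/NP
  [6,8] NP   >
    [6,7] NP/(NP\S)   >T
      [6,7] "the" : S
    [7,8] "that" : NP\S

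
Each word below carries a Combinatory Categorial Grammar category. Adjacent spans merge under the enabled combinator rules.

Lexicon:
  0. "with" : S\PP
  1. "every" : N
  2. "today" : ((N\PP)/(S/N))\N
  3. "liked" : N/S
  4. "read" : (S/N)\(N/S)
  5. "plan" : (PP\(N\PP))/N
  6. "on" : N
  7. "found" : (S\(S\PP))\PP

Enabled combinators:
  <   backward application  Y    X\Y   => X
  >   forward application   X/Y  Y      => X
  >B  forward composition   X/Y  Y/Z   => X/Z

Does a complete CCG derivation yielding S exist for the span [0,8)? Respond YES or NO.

YES

[0,8] S   <
  [0,1] "with" : S\PP
  [1,8] S\(S\PP)   <
    [1,7] PP   <
      [1,5] N\PP   >
        [1,3] (N\PP)/(S/N)   <
          [1,2] "every" : N
          [2,3] "today" : ((N\PP)/(S/N))\N
        [3,5] S/N   <
          [3,4] "liked" : N/S
          [4,5] "read" : (S/N)\(N/S)
      [5,7] PP\(N\PP)   >
        [5,6] "plan" : (PP\(N\PP))/N
        [6,7] "on" : N
    [7,8] "found" : (S\(S\PP))\PP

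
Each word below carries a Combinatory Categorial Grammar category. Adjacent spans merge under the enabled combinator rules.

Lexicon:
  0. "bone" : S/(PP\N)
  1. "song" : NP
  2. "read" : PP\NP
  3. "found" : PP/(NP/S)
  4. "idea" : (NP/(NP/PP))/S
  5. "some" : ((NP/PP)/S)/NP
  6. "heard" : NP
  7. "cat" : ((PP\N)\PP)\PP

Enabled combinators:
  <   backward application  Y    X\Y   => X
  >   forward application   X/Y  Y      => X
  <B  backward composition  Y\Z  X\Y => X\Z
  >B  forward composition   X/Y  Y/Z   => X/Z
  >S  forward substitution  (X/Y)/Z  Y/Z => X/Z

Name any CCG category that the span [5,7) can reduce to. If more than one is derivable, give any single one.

[0,8] S   >
  [0,1] "bone" : S/(PP\N)
  [1,8] PP\N   <
    [1,3] PP   <
      [1,2] "song" : NP
      [2,3] "read" : PP\NP
    [3,8] (PP\N)\PP   <
      [3,7] PP   >
        [3,4] "found" : PP/(NP/S)
        [4,7] NP/S   >S
          [4,5] "idea" : (NP/(NP/PP))/S
          [5,7] (NP/PP)/S   >
            [5,6] "some" : ((NP/PP)/S)/NP
            [6,7] "heard" : NP
      [7,8] "cat" : ((PP\N)\PP)\PP

(NP/PP)/S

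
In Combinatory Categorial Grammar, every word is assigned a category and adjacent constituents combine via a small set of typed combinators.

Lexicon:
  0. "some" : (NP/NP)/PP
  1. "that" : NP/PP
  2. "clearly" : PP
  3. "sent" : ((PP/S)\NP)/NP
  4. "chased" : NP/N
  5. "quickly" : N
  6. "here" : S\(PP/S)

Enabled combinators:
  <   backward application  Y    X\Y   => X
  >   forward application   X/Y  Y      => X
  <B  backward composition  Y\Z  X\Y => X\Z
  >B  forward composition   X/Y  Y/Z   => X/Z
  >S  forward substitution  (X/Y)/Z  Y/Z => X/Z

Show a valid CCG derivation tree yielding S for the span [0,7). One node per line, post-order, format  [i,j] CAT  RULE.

[0,7] S   <
  [0,3] NP   >
    [0,2] NP/PP   >S
      [0,1] "some" : (NP/NP)/PP
      [1,2] "that" : NP/PP
    [2,3] "clearly" : PP
  [3,7] S\NP   <B
    [3,6] (PP/S)\NP   >
      [3,4] "sent" : ((PP/S)\NP)/NP
      [4,6] NP   >
        [4,5] "chased" : NP/N
        [5,6] "quickly" : N
    [6,7] "here" : S\(PP/S)

[0,1] (NP/NP)/PP  lex  "some"
[1,2] NP/PP  lex  "that"
[0,2] NP/PP  >S  k=1
[2,3] PP  lex  "clearly"
[0,3] NP  >  k=2
[3,4] ((PP/S)\NP)/NP  lex  "sent"
[4,5] NP/N  lex  "chased"
[5,6] N  lex  "quickly"
[4,6] NP  >  k=5
[3,6] (PP/S)\NP  >  k=4
[6,7] S\(PP/S)  lex  "here"
[3,7] S\NP  <B  k=6
[0,7] S  <  k=3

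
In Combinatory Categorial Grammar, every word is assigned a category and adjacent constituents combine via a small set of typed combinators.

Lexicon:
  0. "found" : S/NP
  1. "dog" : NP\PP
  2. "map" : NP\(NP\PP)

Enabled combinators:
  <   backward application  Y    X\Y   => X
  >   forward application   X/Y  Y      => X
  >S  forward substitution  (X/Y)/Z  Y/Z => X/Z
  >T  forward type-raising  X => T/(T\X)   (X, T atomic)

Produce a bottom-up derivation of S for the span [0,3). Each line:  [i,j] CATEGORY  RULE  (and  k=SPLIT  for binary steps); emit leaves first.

[0,3] S   >
  [0,1] "found" : S/NP
  [1,3] NP   <
    [1,2] "dog" : NP\PP
    [2,3] "map" : NP\(NP\PP)

[0,1] S/NP  lex  "found"
[1,2] NP\PP  lex  "dog"
[2,3] NP\(NP\PP)  lex  "map"
[1,3] NP  <  k=2
[0,3] S  >  k=1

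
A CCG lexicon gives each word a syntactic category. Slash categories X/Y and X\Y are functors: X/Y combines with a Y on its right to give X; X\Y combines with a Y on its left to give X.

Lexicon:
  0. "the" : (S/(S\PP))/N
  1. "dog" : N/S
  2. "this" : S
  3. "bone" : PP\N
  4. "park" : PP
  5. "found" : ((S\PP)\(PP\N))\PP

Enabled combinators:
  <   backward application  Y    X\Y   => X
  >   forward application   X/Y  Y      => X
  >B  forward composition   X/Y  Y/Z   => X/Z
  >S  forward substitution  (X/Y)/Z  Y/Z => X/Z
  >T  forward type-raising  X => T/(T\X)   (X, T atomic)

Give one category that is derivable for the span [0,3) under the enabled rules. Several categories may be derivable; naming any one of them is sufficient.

S/(S\PP)

[0,6] S   >
  [0,3] S/(S\PP)   >
    [0,1] "the" : (S/(S\PP))/N
    [1,3] N   >
      [1,2] "dog" : N/S
      [2,3] "this" : S
  [3,6] S\PP   <
    [3,4] "bone" : PP\N
    [4,6] (S\PP)\(PP\N)   <
      [4,5] "park" : PP
      [5,6] "found" : ((S\PP)\(PP\N))\PP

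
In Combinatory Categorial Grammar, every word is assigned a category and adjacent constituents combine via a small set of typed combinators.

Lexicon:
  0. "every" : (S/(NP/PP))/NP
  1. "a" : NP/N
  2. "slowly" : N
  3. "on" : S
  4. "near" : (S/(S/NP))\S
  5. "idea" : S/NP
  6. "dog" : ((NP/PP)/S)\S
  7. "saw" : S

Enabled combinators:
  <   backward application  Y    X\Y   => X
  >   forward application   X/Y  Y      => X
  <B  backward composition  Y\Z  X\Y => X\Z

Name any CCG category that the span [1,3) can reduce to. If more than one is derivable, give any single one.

[0,8] S   >
  [0,3] S/(NP/PP)   >
    [0,1] "every" : (S/(NP/PP))/NP
    [1,3] NP   >
      [1,2] "a" : NP/N
      [2,3] "slowly" : N
  [3,8] NP/PP   >
    [3,7] (NP/PP)/S   <
      [3,6] S   >
        [3,5] S/(S/NP)   <
          [3,4] "on" : S
          [4,5] "near" : (S/(S/NP))\S
        [5,6] "idea" : S/NP
      [6,7] "dog" : ((NP/PP)/S)\S
    [7,8] "saw" : S

NP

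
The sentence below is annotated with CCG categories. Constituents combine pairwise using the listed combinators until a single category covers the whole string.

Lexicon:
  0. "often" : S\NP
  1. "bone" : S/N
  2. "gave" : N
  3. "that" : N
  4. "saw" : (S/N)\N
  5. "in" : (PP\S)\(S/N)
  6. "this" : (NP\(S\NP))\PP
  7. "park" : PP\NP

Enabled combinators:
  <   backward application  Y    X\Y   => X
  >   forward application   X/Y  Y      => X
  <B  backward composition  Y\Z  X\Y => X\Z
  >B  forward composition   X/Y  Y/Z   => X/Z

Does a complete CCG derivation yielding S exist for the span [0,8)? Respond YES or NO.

S\NP S/N N N (S/N)\N (PP\S)\(S/N) (NP\(S\NP))\PP PP\NP
CKY chart[0,8] = {PP}; S ∉ chart

NO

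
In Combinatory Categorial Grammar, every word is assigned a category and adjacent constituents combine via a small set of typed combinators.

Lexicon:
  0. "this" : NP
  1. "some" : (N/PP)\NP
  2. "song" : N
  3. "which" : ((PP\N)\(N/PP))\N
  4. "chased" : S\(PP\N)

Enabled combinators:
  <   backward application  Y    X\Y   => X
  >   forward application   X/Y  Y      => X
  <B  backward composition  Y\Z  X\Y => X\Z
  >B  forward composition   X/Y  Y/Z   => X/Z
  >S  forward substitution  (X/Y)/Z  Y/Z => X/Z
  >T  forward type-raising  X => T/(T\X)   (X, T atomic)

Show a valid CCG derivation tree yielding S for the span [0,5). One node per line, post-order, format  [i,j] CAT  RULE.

[0,1] NP  lex  "this"
[1,2] (N/PP)\NP  lex  "some"
[0,2] N/PP  <  k=1
[2,3] N  lex  "song"
[3,4] ((PP\N)\(N/PP))\N  lex  "which"
[2,4] (PP\N)\(N/PP)  <  k=3
[0,4] PP\N  <  k=2
[4,5] S\(PP\N)  lex  "chased"
[0,5] S  <  k=4

[0,5] S   <
  [0,4] PP\N   <
    [0,2] N/PP   <
      [0,1] "this" : NP
      [1,2] "some" : (N/PP)\NP
    [2,4] (PP\N)\(N/PP)   <
      [2,3] "song" : N
      [3,4] "which" : ((PP\N)\(N/PP))\N
  [4,5] "chased" : S\(PP\N)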